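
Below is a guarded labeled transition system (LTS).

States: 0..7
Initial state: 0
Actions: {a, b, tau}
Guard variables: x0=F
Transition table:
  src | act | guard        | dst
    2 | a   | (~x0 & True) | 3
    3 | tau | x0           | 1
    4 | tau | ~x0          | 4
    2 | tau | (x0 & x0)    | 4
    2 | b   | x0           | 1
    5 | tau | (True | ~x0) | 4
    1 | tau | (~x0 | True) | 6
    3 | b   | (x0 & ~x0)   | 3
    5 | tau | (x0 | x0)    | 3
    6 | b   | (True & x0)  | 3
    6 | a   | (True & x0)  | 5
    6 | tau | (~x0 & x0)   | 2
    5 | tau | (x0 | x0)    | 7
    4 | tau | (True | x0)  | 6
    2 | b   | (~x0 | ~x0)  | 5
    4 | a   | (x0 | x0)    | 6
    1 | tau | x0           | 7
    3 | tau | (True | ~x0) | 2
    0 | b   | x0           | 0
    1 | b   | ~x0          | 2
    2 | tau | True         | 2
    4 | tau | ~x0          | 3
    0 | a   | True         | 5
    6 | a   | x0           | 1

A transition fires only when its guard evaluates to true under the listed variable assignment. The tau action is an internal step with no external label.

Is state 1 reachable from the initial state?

Answer: UNREACHABLE

Working:
Guard filter leaves 11 enabled edge(s).
L0 = {0}
L1 = {5}  now seen {0,5}
L2 = {4}  now seen {0,4,5}
L3 = {3,6}  now seen {0,3,4,5,6}
L4 = {2}  now seen {0,2,3,4,5,6}
Reachable = {0,2,3,4,5,6}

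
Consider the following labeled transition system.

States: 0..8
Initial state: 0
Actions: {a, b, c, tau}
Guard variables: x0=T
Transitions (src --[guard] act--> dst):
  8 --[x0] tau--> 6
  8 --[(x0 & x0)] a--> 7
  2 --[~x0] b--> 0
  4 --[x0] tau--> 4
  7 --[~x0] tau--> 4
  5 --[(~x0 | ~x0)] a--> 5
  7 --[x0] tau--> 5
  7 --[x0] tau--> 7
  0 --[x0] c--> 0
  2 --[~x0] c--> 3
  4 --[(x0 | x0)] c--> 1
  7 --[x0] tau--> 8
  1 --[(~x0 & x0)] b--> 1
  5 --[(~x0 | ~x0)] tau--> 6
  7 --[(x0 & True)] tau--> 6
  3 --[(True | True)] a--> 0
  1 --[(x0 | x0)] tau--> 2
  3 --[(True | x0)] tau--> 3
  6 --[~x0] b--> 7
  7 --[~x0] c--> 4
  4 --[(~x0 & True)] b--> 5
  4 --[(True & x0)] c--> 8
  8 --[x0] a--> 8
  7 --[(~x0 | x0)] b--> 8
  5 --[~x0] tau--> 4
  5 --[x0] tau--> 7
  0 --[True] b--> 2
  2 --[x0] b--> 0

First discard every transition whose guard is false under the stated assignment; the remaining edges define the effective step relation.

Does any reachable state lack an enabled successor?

Answer: DEADLOCK-FREE

Trace:
Reach set: {0,2}
  0: b→2  c→0  [deg 2]
  2: b→0  [deg 1]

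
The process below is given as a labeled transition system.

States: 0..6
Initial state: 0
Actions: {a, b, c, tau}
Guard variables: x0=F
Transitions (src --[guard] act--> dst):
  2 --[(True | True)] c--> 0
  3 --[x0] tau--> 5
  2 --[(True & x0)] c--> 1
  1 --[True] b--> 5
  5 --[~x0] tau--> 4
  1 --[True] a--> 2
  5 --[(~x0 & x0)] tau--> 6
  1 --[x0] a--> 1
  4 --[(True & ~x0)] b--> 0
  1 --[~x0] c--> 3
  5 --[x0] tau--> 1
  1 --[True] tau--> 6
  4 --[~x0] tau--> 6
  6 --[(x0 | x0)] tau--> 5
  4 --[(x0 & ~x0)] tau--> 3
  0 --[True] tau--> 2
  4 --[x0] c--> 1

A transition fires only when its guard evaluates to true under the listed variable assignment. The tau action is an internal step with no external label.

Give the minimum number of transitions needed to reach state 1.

BFS to 1:
  depth 0: {0}
  depth 1: {2}
1 never appears.

Answer: UNREACHABLE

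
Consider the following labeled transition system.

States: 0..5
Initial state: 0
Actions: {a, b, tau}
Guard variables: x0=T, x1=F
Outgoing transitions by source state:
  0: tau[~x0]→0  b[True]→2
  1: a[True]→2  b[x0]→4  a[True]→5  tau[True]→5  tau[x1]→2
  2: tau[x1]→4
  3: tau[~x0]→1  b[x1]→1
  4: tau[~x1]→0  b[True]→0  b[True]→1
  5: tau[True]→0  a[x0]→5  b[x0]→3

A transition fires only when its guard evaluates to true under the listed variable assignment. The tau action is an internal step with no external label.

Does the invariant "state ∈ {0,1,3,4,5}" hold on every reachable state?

Allowed set {0,1,3,4,5}
Reach set: {0,2}
  0: safe
  2: outside
counterexample path to 2: b

Answer: INVARIANT VIOLATED at state 2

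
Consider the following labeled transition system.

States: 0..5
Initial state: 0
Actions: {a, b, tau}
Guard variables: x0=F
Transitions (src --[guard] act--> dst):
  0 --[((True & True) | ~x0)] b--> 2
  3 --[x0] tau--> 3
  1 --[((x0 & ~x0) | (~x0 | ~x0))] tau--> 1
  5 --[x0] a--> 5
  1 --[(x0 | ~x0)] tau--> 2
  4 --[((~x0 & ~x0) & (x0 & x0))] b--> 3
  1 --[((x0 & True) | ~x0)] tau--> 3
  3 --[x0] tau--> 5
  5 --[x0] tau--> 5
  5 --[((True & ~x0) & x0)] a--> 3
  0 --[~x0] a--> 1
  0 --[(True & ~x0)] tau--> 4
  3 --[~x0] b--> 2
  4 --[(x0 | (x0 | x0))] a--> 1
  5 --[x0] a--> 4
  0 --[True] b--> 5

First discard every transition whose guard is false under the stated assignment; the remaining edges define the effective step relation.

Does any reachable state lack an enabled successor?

Reachable = {0,1,2,3,4,5}
  0: a→1  b→2  b→5  tau→4  [4 out]
  1: tau→1  tau→2  tau→3  [3 out]
  2: ∅  [STUCK]
  3: b→2  [1 out]
  4: ∅  [STUCK]
  5: ∅  [STUCK]
witness 2: b

Answer: DEADLOCK at state 2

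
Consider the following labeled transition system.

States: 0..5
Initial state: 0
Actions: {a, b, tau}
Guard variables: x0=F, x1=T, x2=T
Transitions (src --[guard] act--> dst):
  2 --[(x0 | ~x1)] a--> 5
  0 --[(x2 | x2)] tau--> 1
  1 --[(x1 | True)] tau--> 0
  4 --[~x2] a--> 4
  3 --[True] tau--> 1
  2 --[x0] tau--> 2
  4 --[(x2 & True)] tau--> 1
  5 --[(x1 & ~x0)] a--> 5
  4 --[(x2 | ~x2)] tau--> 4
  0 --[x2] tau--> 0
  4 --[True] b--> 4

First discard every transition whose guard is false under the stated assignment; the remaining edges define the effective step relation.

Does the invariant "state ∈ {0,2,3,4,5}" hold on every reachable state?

Inv-set: {0,2,3,4,5}
Reachable = {0,1}
  0: safe
  1: ✗ unsafe
witness against invariant: tau → 1

Answer: INVARIANT VIOLATED at state 1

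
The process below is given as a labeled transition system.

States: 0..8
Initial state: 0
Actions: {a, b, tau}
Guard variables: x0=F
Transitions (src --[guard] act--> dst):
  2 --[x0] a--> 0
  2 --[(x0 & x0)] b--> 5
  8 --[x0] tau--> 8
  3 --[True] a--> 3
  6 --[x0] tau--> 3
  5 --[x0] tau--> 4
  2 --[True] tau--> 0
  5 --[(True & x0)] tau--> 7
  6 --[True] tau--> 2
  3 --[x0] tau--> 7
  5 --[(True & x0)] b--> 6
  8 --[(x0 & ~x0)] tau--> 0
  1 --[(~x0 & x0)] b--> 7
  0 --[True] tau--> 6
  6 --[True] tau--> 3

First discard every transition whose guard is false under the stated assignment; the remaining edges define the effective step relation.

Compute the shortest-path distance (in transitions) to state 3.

Breadth-first toward 3:
  Layer 0: {0}
  Layer 1: {6}
  Layer 2: {2,3}
3 enters at depth 2; path tau·tau

Answer: 2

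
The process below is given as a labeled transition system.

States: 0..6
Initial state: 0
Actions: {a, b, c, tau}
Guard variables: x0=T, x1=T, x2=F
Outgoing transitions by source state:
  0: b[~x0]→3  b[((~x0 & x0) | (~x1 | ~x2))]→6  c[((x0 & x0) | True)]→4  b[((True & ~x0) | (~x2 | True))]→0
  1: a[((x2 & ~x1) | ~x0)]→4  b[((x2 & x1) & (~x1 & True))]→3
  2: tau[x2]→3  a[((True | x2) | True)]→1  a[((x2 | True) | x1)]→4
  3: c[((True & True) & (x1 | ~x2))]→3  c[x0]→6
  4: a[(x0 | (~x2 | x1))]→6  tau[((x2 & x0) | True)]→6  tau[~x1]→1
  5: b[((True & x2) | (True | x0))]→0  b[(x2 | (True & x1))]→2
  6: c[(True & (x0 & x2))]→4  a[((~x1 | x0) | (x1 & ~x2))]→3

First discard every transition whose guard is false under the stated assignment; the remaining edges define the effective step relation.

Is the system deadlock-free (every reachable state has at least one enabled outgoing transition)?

Answer: DEADLOCK-FREE

Analysis:
R = {0,3,4,6}
  0: b→0  b→6  c→4  [3 exit(s)]
  3: c→3  c→6  [2 exit(s)]
  4: a→6  tau→6  [2 exit(s)]
  6: a→3  [1 exit(s)]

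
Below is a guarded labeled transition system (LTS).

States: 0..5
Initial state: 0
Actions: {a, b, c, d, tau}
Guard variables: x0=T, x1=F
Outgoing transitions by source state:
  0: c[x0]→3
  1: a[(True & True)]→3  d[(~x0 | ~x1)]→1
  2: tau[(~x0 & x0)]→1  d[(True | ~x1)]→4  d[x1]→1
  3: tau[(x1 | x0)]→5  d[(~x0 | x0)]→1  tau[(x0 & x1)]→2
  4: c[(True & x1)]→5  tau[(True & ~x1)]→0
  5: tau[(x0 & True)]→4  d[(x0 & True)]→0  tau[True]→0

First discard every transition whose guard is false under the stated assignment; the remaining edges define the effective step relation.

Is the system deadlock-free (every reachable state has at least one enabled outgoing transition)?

Reach set: {0,1,3,4,5}
  0: c→3  [1 exit(s)]
  1: a→3  d→1  [2 exit(s)]
  3: d→1  tau→5  [2 exit(s)]
  4: tau→0  [1 exit(s)]
  5: d→0  tau→0  tau→4  [3 exit(s)]

Answer: DEADLOCK-FREE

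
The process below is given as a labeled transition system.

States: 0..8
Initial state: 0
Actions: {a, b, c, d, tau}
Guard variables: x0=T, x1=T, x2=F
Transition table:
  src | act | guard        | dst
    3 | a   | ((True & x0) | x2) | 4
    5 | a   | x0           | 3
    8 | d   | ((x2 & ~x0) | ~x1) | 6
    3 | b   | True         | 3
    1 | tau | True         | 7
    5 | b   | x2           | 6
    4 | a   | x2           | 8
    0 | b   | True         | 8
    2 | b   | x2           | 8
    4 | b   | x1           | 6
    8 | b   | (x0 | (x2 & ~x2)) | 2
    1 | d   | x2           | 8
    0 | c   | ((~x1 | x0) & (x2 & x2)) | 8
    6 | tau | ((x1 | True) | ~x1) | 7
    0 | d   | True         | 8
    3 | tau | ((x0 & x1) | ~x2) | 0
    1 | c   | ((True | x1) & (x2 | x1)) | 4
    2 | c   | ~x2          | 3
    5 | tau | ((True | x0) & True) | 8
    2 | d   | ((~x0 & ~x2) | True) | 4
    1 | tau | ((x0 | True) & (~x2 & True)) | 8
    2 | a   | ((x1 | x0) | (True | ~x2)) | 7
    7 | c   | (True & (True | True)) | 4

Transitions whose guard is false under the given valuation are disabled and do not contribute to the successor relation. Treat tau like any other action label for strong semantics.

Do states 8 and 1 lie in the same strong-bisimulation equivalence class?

Compute ~ classes (split until stable):
  P[0] = {{0,1,2,3,4,5,6,7,8}}
  P[1] = {{0},{1},{2},{3},{4,8},{5},{6},{7}}
  P[2] = {{0},{1},{2},{3},{4},{5},{6},{7},{8}}
9 equivalence class(es) (converged in 3)
class of 8: {8}; class of 1: {1}

Answer: NOT BISIMILAR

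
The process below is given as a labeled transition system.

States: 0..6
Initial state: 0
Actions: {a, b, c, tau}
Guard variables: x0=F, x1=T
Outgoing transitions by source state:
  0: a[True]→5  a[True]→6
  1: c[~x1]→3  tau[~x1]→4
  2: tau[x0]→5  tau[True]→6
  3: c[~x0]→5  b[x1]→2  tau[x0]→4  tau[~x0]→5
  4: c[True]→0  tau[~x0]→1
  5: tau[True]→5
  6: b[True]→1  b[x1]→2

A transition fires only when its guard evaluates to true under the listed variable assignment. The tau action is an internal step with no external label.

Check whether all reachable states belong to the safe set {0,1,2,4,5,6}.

Inv-set: {0,1,2,4,5,6}
R = {0,1,2,5,6}
  0: safe
  1: safe
  2: safe
  5: safe
  6: safe

Answer: INVARIANT HOLDS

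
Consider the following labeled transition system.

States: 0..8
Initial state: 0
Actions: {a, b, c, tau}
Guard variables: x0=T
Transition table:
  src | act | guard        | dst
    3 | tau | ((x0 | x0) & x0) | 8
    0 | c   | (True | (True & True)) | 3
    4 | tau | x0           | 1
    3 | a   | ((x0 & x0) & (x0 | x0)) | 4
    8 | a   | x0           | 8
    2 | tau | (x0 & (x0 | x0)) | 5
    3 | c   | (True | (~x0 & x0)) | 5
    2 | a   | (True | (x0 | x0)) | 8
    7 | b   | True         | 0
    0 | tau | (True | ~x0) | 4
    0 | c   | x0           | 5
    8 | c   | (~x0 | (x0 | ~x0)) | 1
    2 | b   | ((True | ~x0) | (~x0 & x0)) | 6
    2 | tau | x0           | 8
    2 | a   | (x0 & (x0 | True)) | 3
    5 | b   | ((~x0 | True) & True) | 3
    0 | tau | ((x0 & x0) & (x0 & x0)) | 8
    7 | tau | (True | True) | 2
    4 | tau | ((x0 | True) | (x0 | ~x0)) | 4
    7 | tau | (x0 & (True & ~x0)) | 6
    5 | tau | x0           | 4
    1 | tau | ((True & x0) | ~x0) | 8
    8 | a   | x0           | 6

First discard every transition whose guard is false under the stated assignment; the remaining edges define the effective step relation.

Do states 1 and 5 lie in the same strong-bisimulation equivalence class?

Answer: NOT BISIMILAR

Analysis:
Compute ~ classes (split until stable):
  π0 = {{0,1,2,3,4,5,6,7,8}}
  π1 = {{0},{1,4},{2},{3},{5,7},{6},{8}}
  π2 = {{0},{1},{2},{3},{4},{5},{6},{7},{8}}
9 equivalence class(es) (converged in 3)
class of 1: {1}; class of 5: {5}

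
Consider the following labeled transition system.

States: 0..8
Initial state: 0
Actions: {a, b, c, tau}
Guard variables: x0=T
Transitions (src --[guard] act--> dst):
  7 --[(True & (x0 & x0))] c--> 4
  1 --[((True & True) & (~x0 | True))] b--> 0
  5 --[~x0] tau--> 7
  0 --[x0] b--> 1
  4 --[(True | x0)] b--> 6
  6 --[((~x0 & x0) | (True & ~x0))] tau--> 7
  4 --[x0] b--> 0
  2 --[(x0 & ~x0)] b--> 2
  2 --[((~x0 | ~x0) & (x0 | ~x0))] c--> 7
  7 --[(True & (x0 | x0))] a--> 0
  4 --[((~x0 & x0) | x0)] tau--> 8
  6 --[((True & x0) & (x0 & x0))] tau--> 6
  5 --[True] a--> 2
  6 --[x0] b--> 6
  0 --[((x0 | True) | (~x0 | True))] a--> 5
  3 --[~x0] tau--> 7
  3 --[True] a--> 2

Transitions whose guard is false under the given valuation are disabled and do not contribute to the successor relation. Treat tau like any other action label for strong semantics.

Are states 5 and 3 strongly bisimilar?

Answer: BISIMILAR

Analysis:
Refine partition for ~:
  π0 = {{0,1,2,3,4,5,6,7,8}}
  π1 = {{0},{1},{2,8},{3,5},{4,6},{7}}
  π2 = {{0},{1},{2,8},{3,5},{4},{6},{7}}
7 equivalence class(es) (converged in 3)
class of 5: {3,5}; class of 3: {3,5}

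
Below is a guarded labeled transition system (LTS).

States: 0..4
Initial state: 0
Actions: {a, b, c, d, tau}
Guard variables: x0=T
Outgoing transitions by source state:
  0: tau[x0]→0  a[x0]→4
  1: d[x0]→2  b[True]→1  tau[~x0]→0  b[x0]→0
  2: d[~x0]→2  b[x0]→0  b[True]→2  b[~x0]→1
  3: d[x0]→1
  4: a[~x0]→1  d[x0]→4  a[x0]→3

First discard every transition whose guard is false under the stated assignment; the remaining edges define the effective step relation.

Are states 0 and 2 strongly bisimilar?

Compute ~ classes (split until stable):
  round 0: {{0,1,2,3,4}}
  round 1: {{0},{1},{2},{3},{4}}
stable after 2 split(s): 5 block(s)
class of 0: {0}; class of 2: {2}

Answer: NOT BISIMILAR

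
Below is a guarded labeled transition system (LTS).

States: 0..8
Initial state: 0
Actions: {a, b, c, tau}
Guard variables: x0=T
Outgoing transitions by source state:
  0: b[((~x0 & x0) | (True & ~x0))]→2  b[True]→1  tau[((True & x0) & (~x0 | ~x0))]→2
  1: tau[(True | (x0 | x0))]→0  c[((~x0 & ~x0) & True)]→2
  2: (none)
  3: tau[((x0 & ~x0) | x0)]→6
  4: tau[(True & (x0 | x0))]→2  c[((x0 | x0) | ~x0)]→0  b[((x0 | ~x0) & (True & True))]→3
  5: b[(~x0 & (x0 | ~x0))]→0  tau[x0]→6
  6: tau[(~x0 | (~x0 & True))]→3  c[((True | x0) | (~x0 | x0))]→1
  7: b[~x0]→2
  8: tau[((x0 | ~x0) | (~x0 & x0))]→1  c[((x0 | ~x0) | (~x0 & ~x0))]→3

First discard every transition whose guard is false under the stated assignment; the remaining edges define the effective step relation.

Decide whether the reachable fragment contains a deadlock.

Answer: DEADLOCK-FREE

Analysis:
Reach set: {0,1}
  0: b→1  [deg 1]
  1: tau→0  [deg 1]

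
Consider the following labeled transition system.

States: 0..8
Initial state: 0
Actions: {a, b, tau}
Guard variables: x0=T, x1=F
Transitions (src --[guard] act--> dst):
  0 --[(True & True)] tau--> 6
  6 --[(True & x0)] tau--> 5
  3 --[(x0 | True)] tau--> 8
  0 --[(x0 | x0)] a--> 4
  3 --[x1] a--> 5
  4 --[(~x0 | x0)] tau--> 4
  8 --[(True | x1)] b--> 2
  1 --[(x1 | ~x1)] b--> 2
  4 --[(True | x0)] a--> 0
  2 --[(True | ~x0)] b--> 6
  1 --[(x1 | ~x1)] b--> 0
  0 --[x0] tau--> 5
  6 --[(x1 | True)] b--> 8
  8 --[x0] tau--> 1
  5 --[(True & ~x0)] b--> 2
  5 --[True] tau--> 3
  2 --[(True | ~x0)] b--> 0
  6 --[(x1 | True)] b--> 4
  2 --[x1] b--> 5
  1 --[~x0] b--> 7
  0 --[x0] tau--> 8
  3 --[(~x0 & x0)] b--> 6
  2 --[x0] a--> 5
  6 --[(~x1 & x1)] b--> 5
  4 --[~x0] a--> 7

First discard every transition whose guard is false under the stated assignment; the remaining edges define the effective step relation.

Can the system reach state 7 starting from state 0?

Answer: UNREACHABLE

Working:
After dropping false guards: 18 live edges.
depth 0: {0}
depth 1: {4,5,6,8}  now seen {0,4,5,6,8}
depth 2: {1,2,3}  now seen {0,1,2,3,4,5,6,8}
Reach set: {0,1,2,3,4,5,6,8}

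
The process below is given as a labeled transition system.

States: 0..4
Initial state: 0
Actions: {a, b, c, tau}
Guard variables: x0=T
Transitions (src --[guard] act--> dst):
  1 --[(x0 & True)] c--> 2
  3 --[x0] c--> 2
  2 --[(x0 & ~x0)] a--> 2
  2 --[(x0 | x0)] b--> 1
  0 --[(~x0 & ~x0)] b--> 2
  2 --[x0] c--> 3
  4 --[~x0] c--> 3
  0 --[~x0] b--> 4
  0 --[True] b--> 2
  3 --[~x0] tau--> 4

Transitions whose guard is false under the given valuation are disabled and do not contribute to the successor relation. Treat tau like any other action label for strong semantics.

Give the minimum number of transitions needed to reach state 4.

Answer: UNREACHABLE

Analysis:
Breadth-first toward 4:
  L0 = {0}
  L1 = {2}
  L2 = {1,3}
4 never appears.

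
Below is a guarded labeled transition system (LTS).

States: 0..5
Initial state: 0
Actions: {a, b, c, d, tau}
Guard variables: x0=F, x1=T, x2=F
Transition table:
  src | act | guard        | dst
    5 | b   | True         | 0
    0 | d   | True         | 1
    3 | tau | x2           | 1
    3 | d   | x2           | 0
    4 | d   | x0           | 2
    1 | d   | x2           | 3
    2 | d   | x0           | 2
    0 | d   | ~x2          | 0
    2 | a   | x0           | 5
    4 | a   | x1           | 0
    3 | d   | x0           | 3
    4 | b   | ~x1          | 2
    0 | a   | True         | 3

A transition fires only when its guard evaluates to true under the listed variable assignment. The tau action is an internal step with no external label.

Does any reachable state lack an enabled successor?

Reachable = {0,1,3}
  0: a→3  d→0  d→1  [3 exit(s)]
  1: ∅  [deadlock]
  3: ∅  [deadlock]
witness 1: d

Answer: DEADLOCK at state 1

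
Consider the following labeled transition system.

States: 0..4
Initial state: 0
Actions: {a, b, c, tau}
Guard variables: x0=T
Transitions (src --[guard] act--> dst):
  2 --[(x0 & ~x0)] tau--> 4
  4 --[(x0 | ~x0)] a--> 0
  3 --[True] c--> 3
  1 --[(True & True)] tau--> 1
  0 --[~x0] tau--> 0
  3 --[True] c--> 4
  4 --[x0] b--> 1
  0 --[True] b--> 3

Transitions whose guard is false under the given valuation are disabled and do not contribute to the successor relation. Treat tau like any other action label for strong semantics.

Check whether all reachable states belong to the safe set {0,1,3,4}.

Allowed set {0,1,3,4}
Reachable = {0,1,3,4}
  0: ok
  1: ok
  3: ok
  4: ok

Answer: INVARIANT HOLDS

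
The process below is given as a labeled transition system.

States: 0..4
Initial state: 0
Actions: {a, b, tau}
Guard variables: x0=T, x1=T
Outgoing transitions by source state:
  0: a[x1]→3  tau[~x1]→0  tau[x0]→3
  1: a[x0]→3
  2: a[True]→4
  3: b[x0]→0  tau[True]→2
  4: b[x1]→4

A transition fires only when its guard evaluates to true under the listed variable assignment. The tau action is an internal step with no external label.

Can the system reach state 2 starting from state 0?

Guard filter leaves 7 enabled edge(s).
L0 = {0}
L1 = {3}  total {0,3}
L2 = {2}  total {0,2,3}
L3 = {4}  total {0,2,3,4}
Reachable = {0,2,3,4}
Path to 2: a·tau

Answer: REACHABLE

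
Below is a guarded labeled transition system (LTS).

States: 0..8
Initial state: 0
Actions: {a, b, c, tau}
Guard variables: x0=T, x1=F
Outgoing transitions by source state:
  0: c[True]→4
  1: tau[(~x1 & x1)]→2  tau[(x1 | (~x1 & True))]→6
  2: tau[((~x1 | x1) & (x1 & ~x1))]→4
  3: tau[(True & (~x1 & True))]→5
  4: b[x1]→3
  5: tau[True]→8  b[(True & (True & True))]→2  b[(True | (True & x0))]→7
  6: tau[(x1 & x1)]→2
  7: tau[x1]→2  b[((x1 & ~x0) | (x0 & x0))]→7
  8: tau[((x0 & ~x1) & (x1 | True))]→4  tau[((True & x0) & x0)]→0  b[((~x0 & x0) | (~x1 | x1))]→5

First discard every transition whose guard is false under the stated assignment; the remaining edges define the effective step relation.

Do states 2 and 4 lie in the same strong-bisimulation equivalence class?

Compute ~ classes (split until stable):
  round 0: {{0,1,2,3,4,5,6,7,8}}
  round 1: {{0},{1,3},{2,4,6},{5,8},{7}}
  round 2: {{0},{1},{2,4,6},{3},{5},{7},{8}}
stable after 3 split(s): 7 block(s)
[2]={2,4,6}  [4]={2,4,6}

Answer: BISIMILAR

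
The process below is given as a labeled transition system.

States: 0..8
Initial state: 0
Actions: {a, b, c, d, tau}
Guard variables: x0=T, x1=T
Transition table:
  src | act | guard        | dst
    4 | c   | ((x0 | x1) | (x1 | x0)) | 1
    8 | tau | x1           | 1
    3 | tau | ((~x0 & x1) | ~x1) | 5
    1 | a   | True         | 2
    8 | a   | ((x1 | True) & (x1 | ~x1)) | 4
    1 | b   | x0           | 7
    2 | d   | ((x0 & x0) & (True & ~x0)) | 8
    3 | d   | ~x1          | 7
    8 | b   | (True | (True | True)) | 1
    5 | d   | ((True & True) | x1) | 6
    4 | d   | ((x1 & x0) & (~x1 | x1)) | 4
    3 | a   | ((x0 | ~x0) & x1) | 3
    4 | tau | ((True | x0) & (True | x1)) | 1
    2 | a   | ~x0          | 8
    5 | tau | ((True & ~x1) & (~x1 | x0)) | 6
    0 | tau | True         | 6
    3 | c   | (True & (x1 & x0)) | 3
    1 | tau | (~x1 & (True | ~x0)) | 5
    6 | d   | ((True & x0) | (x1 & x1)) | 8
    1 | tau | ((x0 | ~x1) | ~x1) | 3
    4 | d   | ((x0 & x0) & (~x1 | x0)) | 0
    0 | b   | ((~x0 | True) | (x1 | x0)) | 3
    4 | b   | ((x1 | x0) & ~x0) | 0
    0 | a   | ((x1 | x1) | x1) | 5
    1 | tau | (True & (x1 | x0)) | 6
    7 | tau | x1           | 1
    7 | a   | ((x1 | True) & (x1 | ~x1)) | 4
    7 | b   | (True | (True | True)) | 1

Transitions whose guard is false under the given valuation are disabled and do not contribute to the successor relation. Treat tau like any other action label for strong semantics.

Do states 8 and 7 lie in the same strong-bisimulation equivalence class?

Answer: BISIMILAR

Analysis:
Bisimulation quotient by refinement:
  round 0: {{0,1,2,3,4,5,6,7,8}}
  round 1: {{0,1,7,8},{2},{3},{4},{5,6}}
  round 2: {{0},{1},{2},{3},{4},{5},{6},{7,8}}
Fixed point at round 3; 8 class(es).
8∈{7,8}, 7∈{7,8}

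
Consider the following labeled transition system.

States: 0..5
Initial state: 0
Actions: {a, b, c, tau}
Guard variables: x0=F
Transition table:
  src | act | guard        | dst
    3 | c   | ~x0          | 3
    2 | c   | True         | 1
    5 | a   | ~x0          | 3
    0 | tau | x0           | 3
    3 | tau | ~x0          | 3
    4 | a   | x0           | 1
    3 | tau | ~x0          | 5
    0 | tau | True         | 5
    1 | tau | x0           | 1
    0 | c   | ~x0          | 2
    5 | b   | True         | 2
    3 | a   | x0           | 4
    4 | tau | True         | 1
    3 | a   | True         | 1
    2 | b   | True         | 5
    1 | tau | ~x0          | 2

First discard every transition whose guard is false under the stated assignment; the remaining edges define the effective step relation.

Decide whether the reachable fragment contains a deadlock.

R = {0,1,2,3,5}
  0: c→2  tau→5  [2 out]
  1: tau→2  [1 out]
  2: b→5  c→1  [2 out]
  3: a→1  c→3  tau→3  tau→5  [4 out]
  5: a→3  b→2  [2 out]

Answer: DEADLOCK-FREE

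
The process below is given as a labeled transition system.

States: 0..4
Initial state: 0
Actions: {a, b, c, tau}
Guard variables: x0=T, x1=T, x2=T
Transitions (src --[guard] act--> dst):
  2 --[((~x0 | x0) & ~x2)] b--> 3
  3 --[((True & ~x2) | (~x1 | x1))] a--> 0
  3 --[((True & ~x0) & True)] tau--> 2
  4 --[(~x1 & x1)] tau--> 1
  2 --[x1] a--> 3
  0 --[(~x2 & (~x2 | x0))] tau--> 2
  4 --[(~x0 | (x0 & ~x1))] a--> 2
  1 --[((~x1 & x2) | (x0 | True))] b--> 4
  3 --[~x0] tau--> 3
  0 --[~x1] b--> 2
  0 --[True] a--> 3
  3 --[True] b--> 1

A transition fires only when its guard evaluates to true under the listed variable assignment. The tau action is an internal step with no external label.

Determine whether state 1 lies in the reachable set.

Answer: REACHABLE

Working:
5 transition(s) survive guard evaluation.
Layer 0: {0}
Layer 1: {3}  cumulative {0,3}
Layer 2: {1}  cumulative {0,1,3}
Layer 3: {4}  cumulative {0,1,3,4}
Reach set: {0,1,3,4}
witness 1: a·b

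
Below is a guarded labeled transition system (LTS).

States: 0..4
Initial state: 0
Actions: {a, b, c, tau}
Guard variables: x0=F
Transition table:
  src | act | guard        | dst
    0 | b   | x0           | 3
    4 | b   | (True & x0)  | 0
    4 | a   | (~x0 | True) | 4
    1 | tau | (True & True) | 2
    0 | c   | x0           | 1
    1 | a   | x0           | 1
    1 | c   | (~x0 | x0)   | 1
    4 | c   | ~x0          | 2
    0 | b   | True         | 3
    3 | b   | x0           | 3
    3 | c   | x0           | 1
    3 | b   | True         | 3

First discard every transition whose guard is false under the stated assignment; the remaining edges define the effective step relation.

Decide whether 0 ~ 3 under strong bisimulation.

Answer: BISIMILAR

Trace:
Bisimulation quotient by refinement:
  round 0: {{0,1,2,3,4}}
  round 1: {{0,3},{1},{2},{4}}
stable after 2 split(s): 4 block(s)
0∈{0,3}, 3∈{0,3}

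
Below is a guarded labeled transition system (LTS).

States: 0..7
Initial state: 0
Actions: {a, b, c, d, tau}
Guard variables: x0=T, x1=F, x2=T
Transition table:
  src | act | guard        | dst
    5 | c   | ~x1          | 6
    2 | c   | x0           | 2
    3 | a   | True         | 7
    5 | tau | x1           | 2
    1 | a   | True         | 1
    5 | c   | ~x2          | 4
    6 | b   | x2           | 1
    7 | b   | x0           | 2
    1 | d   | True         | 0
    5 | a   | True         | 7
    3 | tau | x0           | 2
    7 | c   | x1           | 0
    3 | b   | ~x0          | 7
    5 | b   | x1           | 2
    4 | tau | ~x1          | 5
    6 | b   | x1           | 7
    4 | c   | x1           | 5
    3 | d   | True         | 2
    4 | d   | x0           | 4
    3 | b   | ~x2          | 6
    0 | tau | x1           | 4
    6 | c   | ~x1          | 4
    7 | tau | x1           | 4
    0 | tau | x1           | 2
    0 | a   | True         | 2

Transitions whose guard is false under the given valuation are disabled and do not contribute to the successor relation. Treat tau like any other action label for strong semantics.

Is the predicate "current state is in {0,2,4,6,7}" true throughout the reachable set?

Allowed set {0,2,4,6,7}
R = {0,2}
  0: safe
  2: safe

Answer: INVARIANT HOLDS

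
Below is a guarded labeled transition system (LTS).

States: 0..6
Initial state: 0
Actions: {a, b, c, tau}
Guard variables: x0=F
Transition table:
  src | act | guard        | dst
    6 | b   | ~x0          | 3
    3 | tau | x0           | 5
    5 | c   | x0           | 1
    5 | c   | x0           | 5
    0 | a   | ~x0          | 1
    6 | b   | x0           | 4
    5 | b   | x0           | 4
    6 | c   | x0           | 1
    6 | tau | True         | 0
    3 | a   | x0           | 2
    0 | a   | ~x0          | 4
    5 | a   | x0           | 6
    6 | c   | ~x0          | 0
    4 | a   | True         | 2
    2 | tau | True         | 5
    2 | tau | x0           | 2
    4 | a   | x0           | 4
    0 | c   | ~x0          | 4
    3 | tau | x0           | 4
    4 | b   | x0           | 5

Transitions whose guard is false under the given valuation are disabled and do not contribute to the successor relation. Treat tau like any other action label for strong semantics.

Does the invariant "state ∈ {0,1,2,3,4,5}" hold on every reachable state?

Allowed set {0,1,2,3,4,5}
Reach set: {0,1,2,4,5}
  0: safe
  1: safe
  2: safe
  4: safe
  5: safe

Answer: INVARIANT HOLDS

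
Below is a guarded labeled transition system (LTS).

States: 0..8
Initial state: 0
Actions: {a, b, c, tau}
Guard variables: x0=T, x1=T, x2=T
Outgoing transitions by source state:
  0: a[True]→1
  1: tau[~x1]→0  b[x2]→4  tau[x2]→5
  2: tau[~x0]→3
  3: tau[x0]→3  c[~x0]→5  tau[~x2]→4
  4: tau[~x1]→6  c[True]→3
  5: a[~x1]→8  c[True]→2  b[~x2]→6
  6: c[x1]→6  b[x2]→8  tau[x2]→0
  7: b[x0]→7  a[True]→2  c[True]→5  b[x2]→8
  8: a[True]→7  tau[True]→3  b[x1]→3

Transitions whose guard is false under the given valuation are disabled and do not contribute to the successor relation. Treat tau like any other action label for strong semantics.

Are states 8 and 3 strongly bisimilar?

Answer: NOT BISIMILAR

Trace:
Compute ~ classes (split until stable):
  P[0] = {{0,1,2,3,4,5,6,7,8}}
  P[1] = {{0},{1},{2},{3},{4,5},{6},{7},{8}}
  P[2] = {{0},{1},{2},{3},{4},{5},{6},{7},{8}}
Fixed point at round 3; 9 class(es).
class of 8: {8}; class of 3: {3}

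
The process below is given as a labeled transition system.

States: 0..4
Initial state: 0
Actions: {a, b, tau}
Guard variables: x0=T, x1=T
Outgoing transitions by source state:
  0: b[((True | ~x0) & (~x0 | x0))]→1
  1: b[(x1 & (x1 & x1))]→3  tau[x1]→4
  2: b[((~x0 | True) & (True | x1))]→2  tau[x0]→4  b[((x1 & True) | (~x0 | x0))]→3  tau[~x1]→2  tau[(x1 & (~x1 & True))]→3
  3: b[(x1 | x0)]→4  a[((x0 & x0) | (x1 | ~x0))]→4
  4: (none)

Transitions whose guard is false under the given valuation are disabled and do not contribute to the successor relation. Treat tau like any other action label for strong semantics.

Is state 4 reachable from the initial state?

Answer: REACHABLE

Analysis:
Guard filter leaves 8 enabled edge(s).
L0 = {0}
L1 = {1}  cumulative {0,1}
L2 = {3,4}  cumulative {0,1,3,4}
Reach set: {0,1,3,4}
Path to 4: b·tau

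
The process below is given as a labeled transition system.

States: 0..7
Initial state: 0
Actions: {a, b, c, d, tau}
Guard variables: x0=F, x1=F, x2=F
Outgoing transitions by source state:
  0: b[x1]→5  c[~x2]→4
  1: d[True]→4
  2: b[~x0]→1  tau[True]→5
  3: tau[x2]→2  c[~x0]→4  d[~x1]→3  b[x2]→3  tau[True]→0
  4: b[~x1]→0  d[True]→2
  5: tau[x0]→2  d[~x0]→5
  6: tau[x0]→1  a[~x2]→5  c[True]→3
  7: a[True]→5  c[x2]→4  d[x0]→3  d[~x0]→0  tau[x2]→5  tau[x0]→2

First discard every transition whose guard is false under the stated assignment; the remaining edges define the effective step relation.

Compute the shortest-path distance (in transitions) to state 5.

Breadth-first toward 5:
  depth 0: {0}
  depth 1: {4}
  depth 2: {2}
  depth 3: {1,5}
depth(5)=3, e.g. c·d·tau

Answer: 3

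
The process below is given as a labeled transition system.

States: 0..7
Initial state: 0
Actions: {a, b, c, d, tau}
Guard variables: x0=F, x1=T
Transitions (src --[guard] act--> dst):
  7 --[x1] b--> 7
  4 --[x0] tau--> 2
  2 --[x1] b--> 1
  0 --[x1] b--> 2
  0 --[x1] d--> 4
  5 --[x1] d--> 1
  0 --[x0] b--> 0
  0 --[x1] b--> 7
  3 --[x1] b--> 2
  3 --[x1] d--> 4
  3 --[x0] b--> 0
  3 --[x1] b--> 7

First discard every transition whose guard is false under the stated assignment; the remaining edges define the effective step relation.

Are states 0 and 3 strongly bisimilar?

Compute ~ classes (split until stable):
  π0 = {{0,1,2,3,4,5,6,7}}
  π1 = {{0,3},{1,4,6},{2,7},{5}}
  π2 = {{0,3},{1,4,6},{2},{5},{7}}
Fixed point at round 3; 5 class(es).
class of 0: {0,3}; class of 3: {0,3}

Answer: BISIMILAR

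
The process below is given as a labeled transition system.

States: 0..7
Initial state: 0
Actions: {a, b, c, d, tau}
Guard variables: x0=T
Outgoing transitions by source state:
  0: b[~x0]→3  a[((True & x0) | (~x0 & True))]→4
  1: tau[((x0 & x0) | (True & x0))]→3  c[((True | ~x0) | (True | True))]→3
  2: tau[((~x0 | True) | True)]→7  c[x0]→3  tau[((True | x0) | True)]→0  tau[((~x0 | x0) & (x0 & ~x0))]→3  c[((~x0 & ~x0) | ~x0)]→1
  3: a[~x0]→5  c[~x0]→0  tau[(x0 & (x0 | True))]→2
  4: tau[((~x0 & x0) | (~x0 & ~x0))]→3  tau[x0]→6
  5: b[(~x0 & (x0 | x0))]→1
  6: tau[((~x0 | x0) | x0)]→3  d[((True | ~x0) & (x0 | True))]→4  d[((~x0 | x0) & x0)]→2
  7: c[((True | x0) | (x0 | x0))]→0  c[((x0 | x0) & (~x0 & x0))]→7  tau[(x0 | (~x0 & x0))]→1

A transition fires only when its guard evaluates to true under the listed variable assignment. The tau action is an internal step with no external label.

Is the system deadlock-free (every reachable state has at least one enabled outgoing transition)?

R = {0,1,2,3,4,6,7}
  0: a→4  [1 exit(s)]
  1: c→3  tau→3  [2 exit(s)]
  2: c→3  tau→0  tau→7  [3 exit(s)]
  3: tau→2  [1 exit(s)]
  4: tau→6  [1 exit(s)]
  6: d→2  d→4  tau→3  [3 exit(s)]
  7: c→0  tau→1  [2 exit(s)]

Answer: DEADLOCK-FREE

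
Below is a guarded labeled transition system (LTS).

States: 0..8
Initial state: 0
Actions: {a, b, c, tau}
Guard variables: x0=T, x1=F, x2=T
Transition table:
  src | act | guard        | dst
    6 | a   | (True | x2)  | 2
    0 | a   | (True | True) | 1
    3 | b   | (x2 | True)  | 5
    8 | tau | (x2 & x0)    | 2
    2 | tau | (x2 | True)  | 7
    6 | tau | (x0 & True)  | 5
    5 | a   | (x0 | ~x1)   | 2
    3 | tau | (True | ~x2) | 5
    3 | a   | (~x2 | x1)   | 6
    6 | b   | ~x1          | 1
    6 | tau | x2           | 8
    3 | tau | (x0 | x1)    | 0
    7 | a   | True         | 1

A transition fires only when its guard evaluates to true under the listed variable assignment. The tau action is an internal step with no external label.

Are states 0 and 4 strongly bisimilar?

Answer: NOT BISIMILAR

Trace:
Refine partition for ~:
  P[0] = {{0,1,2,3,4,5,6,7,8}}
  P[1] = {{0,5,7},{1,4},{2,8},{3},{6}}
  P[2] = {{0,7},{1,4},{2},{3},{5},{6},{8}}
Fixed point at round 3; 7 class(es).
[0]={0,7}  [4]={1,4}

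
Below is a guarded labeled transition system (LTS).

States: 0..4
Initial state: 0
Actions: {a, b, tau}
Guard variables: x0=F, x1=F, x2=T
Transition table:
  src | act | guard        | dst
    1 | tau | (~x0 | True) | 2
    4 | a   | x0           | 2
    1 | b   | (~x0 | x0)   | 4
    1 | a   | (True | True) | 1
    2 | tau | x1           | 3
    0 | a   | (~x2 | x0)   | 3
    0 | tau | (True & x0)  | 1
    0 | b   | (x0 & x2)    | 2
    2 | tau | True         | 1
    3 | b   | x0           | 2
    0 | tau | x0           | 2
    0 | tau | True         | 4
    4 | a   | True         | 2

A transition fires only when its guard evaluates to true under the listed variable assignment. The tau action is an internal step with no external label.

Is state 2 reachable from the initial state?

Answer: REACHABLE

Analysis:
6 transition(s) survive guard evaluation.
L0 = {0}
L1 = {4}  total {0,4}
L2 = {2}  total {0,2,4}
L3 = {1}  total {0,1,2,4}
Reach set: {0,1,2,4}
trace reaching 2: tau·a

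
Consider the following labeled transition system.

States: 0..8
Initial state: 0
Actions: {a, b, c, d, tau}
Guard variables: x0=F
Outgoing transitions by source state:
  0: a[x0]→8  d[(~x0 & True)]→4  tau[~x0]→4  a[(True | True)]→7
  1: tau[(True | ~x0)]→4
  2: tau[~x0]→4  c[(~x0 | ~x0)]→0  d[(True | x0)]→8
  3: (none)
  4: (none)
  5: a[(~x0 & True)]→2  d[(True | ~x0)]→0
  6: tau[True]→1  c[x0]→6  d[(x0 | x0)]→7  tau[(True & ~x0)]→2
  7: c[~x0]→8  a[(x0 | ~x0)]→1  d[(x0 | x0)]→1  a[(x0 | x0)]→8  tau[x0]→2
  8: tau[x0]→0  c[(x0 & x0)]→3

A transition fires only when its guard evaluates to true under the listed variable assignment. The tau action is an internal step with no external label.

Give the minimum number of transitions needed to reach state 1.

Answer: 2

Trace:
BFS to 1:
  depth 0: {0}
  depth 1: {4,7}
  depth 2: {1,8}
1 enters at depth 2; path a·a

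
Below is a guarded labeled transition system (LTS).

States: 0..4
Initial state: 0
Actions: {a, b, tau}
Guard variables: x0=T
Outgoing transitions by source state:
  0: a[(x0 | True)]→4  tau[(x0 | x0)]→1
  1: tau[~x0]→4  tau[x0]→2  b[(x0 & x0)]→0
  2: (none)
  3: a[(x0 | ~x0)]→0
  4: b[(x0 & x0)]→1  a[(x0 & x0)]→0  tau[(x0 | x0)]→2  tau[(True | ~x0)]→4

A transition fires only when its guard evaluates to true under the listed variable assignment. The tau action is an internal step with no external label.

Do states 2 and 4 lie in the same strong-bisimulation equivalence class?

Compute ~ classes (split until stable):
  P[0] = {{0,1,2,3,4}}
  P[1] = {{0},{1},{2},{3},{4}}
Fixed point at round 2; 5 class(es).
[2]={2}  [4]={4}

Answer: NOT BISIMILAR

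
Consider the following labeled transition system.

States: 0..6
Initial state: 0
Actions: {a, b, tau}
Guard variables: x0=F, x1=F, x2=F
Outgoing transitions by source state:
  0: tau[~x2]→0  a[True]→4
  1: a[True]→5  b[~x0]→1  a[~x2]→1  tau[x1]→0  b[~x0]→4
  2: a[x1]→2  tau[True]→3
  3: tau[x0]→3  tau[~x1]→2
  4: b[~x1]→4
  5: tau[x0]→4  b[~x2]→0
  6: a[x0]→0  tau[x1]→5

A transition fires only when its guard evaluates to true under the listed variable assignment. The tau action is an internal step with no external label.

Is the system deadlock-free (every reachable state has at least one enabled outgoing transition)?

Answer: DEADLOCK-FREE

Working:
Reachable = {0,4}
  0: a→4  tau→0  [deg 2]
  4: b→4  [deg 1]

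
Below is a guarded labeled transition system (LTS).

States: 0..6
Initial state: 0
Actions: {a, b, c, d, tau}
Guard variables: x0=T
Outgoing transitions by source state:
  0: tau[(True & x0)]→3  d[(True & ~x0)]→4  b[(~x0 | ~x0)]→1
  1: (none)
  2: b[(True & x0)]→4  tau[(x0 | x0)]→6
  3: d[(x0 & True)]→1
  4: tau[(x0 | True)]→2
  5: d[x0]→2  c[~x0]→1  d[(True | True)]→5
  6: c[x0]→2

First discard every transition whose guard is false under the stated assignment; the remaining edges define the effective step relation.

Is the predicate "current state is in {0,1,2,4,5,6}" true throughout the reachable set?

Safe = {0,1,2,4,5,6}
Reach set: {0,1,3}
  0: ✓
  1: ✓
  3: ✗ unsafe
counterexample path to 3: tau

Answer: INVARIANT VIOLATED at state 3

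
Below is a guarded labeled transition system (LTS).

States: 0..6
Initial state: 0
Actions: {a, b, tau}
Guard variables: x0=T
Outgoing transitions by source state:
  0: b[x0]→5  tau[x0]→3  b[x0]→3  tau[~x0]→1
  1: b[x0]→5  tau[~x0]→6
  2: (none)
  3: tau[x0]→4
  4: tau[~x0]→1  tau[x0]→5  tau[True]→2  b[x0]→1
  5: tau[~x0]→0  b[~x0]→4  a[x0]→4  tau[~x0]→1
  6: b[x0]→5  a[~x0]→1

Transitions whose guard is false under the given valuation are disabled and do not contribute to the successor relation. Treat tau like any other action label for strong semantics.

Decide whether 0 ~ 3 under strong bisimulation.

Answer: NOT BISIMILAR

Working:
Compute ~ classes (split until stable):
  round 0: {{0,1,2,3,4,5,6}}
  round 1: {{0,4},{1,6},{2},{3},{5}}
  round 2: {{0},{1,6},{2},{3},{4},{5}}
6 equivalence class(es) (converged in 3)
0∈{0}, 3∈{3}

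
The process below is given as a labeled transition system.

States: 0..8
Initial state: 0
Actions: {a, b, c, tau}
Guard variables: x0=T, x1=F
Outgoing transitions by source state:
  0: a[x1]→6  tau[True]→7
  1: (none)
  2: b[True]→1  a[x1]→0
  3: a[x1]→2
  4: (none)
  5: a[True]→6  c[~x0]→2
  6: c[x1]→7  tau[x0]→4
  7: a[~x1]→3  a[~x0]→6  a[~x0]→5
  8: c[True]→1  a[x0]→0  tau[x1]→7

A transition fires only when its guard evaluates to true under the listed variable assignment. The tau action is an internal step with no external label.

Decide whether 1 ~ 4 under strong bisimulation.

Compute ~ classes (split until stable):
  round 0: {{0,1,2,3,4,5,6,7,8}}
  round 1: {{0,6},{1,3,4},{2},{5,7},{8}}
  round 2: {{0},{1,3,4},{2},{5},{6},{7},{8}}
Fixed point at round 3; 7 class(es).
class of 1: {1,3,4}; class of 4: {1,3,4}

Answer: BISIMILAR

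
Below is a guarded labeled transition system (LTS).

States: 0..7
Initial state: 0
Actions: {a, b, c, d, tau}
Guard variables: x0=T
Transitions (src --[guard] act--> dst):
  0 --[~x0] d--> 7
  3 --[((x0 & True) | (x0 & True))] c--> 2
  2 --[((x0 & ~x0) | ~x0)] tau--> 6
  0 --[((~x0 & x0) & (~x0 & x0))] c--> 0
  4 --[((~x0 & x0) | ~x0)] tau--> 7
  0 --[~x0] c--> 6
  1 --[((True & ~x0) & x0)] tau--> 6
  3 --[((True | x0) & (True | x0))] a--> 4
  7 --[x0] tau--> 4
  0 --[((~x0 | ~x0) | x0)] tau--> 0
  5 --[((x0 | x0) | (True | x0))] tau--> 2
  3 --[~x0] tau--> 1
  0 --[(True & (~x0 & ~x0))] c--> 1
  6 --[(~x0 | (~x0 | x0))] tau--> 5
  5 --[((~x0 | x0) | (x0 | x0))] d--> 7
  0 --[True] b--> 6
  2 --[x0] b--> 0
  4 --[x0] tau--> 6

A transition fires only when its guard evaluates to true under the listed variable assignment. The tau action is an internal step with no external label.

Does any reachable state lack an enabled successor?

Reach set: {0,2,4,5,6,7}
  0: b→6  tau→0  [deg 2]
  2: b→0  [deg 1]
  4: tau→6  [deg 1]
  5: d→7  tau→2  [deg 2]
  6: tau→5  [deg 1]
  7: tau→4  [deg 1]

Answer: DEADLOCK-FREE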